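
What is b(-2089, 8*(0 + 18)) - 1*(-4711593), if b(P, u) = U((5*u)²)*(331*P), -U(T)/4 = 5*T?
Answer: 7169051623593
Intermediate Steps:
U(T) = -20*T
b(P, u) = -165500*P*u² (b(P, u) = (-20*25*u²)*(331*P) = (-500*u²)*(331*P) = -165500*P*u²)
b(-2089, 8*(0 + 18)) - 1*(-4711593) = -165500*(-2089)*(8*(0 + 18))² - 1*(-4711593) = -165500*(-2089)*(8*18)² + 4711593 = -165500*(-2089)*144² + 4711593 = -165500*(-2089)*20736 + 4711593 = 7169046912000 + 4711593 = 7169051623593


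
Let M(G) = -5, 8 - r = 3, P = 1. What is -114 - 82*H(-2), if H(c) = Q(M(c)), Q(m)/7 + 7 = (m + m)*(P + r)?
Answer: 38344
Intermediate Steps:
r = 5 (r = 8 - 1*3 = 8 - 3 = 5)
Q(m) = -49 + 84*m (Q(m) = -49 + 7*((m + m)*(1 + 5)) = -49 + 7*((2*m)*6) = -49 + 7*(12*m) = -49 + 84*m)
H(c) = -469 (H(c) = -49 + 84*(-5) = -49 - 420 = -469)
-114 - 82*H(-2) = -114 - 82*(-469) = -114 + 38458 = 38344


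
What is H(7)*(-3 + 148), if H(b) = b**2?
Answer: 7105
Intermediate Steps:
H(7)*(-3 + 148) = 7**2*(-3 + 148) = 49*145 = 7105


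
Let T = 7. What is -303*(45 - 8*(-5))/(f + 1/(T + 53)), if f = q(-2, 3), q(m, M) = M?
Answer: -1545300/181 ≈ -8537.6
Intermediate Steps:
f = 3
-303*(45 - 8*(-5))/(f + 1/(T + 53)) = -303*(45 - 8*(-5))/(3 + 1/(7 + 53)) = -303*(45 + 40)/(3 + 1/60) = -25755/(3 + 1/60) = -25755/181/60 = -25755*60/181 = -303*5100/181 = -1545300/181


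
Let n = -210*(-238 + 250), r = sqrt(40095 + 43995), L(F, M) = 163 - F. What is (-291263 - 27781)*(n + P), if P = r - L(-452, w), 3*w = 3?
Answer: 1000202940 - 319044*sqrt(84090) ≈ 9.0769e+8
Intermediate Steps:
w = 1 (w = (1/3)*3 = 1)
r = sqrt(84090) ≈ 289.98
n = -2520 (n = -210*12 = -2520)
P = -615 + sqrt(84090) (P = sqrt(84090) - (163 - 1*(-452)) = sqrt(84090) - (163 + 452) = sqrt(84090) - 1*615 = sqrt(84090) - 615 = -615 + sqrt(84090) ≈ -325.02)
(-291263 - 27781)*(n + P) = (-291263 - 27781)*(-2520 + (-615 + sqrt(84090))) = -319044*(-3135 + sqrt(84090)) = 1000202940 - 319044*sqrt(84090)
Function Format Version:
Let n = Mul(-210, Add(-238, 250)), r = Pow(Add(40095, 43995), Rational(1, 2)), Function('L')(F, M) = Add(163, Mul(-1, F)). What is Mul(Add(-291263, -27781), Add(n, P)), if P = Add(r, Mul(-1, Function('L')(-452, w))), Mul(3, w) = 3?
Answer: Add(1000202940, Mul(-319044, Pow(84090, Rational(1, 2)))) ≈ 9.0769e+8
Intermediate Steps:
w = 1 (w = Mul(Rational(1, 3), 3) = 1)
r = Pow(84090, Rational(1, 2)) ≈ 289.98
n = -2520 (n = Mul(-210, 12) = -2520)
P = Add(-615, Pow(84090, Rational(1, 2))) (P = Add(Pow(84090, Rational(1, 2)), Mul(-1, Add(163, Mul(-1, -452)))) = Add(Pow(84090, Rational(1, 2)), Mul(-1, Add(163, 452))) = Add(Pow(84090, Rational(1, 2)), Mul(-1, 615)) = Add(Pow(84090, Rational(1, 2)), -615) = Add(-615, Pow(84090, Rational(1, 2))) ≈ -325.02)
Mul(Add(-291263, -27781), Add(n, P)) = Mul(Add(-291263, -27781), Add(-2520, Add(-615, Pow(84090, Rational(1, 2))))) = Mul(-319044, Add(-3135, Pow(84090, Rational(1, 2)))) = Add(1000202940, Mul(-319044, Pow(84090, Rational(1, 2))))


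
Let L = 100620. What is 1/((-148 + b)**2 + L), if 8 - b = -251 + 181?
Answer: 1/105520 ≈ 9.4769e-6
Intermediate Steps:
b = 78 (b = 8 - (-251 + 181) = 8 - 1*(-70) = 8 + 70 = 78)
1/((-148 + b)**2 + L) = 1/((-148 + 78)**2 + 100620) = 1/((-70)**2 + 100620) = 1/(4900 + 100620) = 1/105520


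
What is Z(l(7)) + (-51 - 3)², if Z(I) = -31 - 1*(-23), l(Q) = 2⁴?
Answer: 2908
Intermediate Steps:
l(Q) = 16
Z(I) = -8 (Z(I) = -31 + 23 = -8)
Z(l(7)) + (-51 - 3)² = -8 + (-51 - 3)² = -8 + (-54)² = -8 + 2916 = 2908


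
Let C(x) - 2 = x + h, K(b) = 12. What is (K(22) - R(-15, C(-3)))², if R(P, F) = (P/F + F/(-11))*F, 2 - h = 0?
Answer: 88804/121 ≈ 733.92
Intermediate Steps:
h = 2 (h = 2 - 1*0 = 2 + 0 = 2)
C(x) = 4 + x (C(x) = 2 + (x + 2) = 2 + (2 + x) = 4 + x)
R(P, F) = F*(-F/11 + P/F) (R(P, F) = (P/F + F*(-1/11))*F = (P/F - F/11)*F = (-F/11 + P/F)*F = F*(-F/11 + P/F))
(K(22) - R(-15, C(-3)))² = (12 - (-15 - (4 - 3)²/11))² = (12 - (-15 - 1/11*1²))² = (12 - (-15 - 1/11*1))² = (12 - (-15 - 1/11))² = (12 - 1*(-166/11))² = (12 + 166/11)² = (298/11)² = 88804/121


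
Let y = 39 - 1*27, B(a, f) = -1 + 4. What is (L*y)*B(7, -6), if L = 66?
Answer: 2376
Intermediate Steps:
B(a, f) = 3
y = 12 (y = 39 - 27 = 12)
(L*y)*B(7, -6) = (66*12)*3 = 792*3 = 2376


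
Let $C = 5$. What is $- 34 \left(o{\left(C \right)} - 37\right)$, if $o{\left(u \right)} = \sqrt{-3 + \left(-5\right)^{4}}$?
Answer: $1258 - 34 \sqrt{622} \approx 410.04$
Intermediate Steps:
$o{\left(u \right)} = \sqrt{622}$ ($o{\left(u \right)} = \sqrt{-3 + 625} = \sqrt{622}$)
$- 34 \left(o{\left(C \right)} - 37\right) = - 34 \left(\sqrt{622} - 37\right) = - 34 \left(-37 + \sqrt{622}\right) = 1258 - 34 \sqrt{622}$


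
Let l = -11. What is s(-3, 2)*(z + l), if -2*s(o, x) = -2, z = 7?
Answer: -4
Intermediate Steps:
s(o, x) = 1 (s(o, x) = -½*(-2) = 1)
s(-3, 2)*(z + l) = 1*(7 - 11) = 1*(-4) = -4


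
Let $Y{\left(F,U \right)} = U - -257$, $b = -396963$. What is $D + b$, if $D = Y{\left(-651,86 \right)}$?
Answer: $-396620$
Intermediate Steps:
$Y{\left(F,U \right)} = 257 + U$ ($Y{\left(F,U \right)} = U + 257 = 257 + U$)
$D = 343$ ($D = 257 + 86 = 343$)
$D + b = 343 - 396963 = -396620$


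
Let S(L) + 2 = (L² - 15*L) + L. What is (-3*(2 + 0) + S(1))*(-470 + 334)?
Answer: 2856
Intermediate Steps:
S(L) = -2 + L² - 14*L (S(L) = -2 + ((L² - 15*L) + L) = -2 + (L² - 14*L) = -2 + L² - 14*L)
(-3*(2 + 0) + S(1))*(-470 + 334) = (-3*(2 + 0) + (-2 + 1² - 14*1))*(-470 + 334) = (-3*2 + (-2 + 1 - 14))*(-136) = (-6 - 15)*(-136) = -21*(-136) = 2856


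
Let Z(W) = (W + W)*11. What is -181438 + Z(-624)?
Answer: -195166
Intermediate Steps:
Z(W) = 22*W (Z(W) = (2*W)*11 = 22*W)
-181438 + Z(-624) = -181438 + 22*(-624) = -181438 - 13728 = -195166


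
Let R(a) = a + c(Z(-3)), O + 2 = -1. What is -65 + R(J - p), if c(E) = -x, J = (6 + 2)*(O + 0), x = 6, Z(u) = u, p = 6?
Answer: -101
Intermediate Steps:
O = -3 (O = -2 - 1 = -3)
J = -24 (J = (6 + 2)*(-3 + 0) = 8*(-3) = -24)
c(E) = -6 (c(E) = -1*6 = -6)
R(a) = -6 + a (R(a) = a - 6 = -6 + a)
-65 + R(J - p) = -65 + (-6 + (-24 - 1*6)) = -65 + (-6 + (-24 - 6)) = -65 + (-6 - 30) = -65 - 36 = -101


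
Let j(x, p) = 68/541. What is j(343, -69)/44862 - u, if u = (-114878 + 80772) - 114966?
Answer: 1809014211346/12135171 ≈ 1.4907e+5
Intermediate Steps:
j(x, p) = 68/541 (j(x, p) = 68*(1/541) = 68/541)
u = -149072 (u = -34106 - 114966 = -149072)
j(343, -69)/44862 - u = (68/541)/44862 - 1*(-149072) = (68/541)*(1/44862) + 149072 = 34/12135171 + 149072 = 1809014211346/12135171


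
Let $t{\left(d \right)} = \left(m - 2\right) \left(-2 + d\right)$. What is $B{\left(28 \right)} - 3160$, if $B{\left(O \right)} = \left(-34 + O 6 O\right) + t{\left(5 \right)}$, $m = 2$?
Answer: $1510$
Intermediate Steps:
$t{\left(d \right)} = 0$ ($t{\left(d \right)} = \left(2 - 2\right) \left(-2 + d\right) = 0 \left(-2 + d\right) = 0$)
$B{\left(O \right)} = -34 + 6 O^{2}$ ($B{\left(O \right)} = \left(-34 + O 6 O\right) + 0 = \left(-34 + 6 O O\right) + 0 = \left(-34 + 6 O^{2}\right) + 0 = -34 + 6 O^{2}$)
$B{\left(28 \right)} - 3160 = \left(-34 + 6 \cdot 28^{2}\right) - 3160 = \left(-34 + 6 \cdot 784\right) - 3160 = \left(-34 + 4704\right) - 3160 = 4670 - 3160 = 1510$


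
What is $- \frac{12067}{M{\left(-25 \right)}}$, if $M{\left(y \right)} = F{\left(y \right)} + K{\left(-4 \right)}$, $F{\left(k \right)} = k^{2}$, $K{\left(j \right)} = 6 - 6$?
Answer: $- \frac{12067}{625} \approx -19.307$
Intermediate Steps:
$K{\left(j \right)} = 0$
$M{\left(y \right)} = y^{2}$ ($M{\left(y \right)} = y^{2} + 0 = y^{2}$)
$- \frac{12067}{M{\left(-25 \right)}} = - \frac{12067}{\left(-25\right)^{2}} = - \frac{12067}{625}$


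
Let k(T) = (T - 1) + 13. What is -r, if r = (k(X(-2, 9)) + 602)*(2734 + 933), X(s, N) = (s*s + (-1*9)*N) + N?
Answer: -2002182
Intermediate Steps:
X(s, N) = s**2 - 8*N (X(s, N) = (s**2 - 9*N) + N = s**2 - 8*N)
k(T) = 12 + T (k(T) = (-1 + T) + 13 = 12 + T)
r = 2002182 (r = ((12 + ((-2)**2 - 8*9)) + 602)*(2734 + 933) = ((12 + (4 - 72)) + 602)*3667 = ((12 - 68) + 602)*3667 = (-56 + 602)*3667 = 546*3667 = 2002182)
-r = -1*2002182 = -2002182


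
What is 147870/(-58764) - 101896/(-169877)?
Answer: -3188649241/1663775338 ≈ -1.9165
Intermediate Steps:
147870/(-58764) - 101896/(-169877) = 147870*(-1/58764) - 101896*(-1/169877) = -24645/9794 + 101896/169877 = -3188649241/1663775338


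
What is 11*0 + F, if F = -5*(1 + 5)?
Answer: -30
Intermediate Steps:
F = -30 (F = -5*6 = -30)
11*0 + F = 11*0 - 30 = 0 - 30 = -30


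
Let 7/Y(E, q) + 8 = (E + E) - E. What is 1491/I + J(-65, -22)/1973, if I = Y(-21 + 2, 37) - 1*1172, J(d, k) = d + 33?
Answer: -80439893/62447423 ≈ -1.2881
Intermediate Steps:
J(d, k) = 33 + d
Y(E, q) = 7/(-8 + E) (Y(E, q) = 7/(-8 + ((E + E) - E)) = 7/(-8 + (2*E - E)) = 7/(-8 + E))
I = -31651/27 (I = 7/(-8 + (-21 + 2)) - 1*1172 = 7/(-8 - 19) - 1172 = 7/(-27) - 1172 = 7*(-1/27) - 1172 = -7/27 - 1172 = -31651/27 ≈ -1172.3)
1491/I + J(-65, -22)/1973 = 1491/(-31651/27) + (33 - 65)/1973 = 1491*(-27/31651) - 32*1/1973 = -40257/31651 - 32/1973 = -80439893/62447423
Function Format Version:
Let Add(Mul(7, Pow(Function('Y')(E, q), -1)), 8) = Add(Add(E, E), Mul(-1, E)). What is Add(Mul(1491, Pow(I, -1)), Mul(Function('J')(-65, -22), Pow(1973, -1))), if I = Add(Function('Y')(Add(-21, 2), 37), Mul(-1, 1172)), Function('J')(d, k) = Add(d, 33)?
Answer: Rational(-80439893, 62447423) ≈ -1.2881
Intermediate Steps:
Function('J')(d, k) = Add(33, d)
Function('Y')(E, q) = Mul(7, Pow(Add(-8, E), -1)) (Function('Y')(E, q) = Mul(7, Pow(Add(-8, Add(Add(E, E), Mul(-1, E))), -1)) = Mul(7, Pow(Add(-8, Add(Mul(2, E), Mul(-1, E))), -1)) = Mul(7, Pow(Add(-8, E), -1)))
I = Rational(-31651, 27) (I = Add(Mul(7, Pow(Add(-8, Add(-21, 2)), -1)), Mul(-1, 1172)) = Add(Mul(7, Pow(Add(-8, -19), -1)), -1172) = Add(Mul(7, Pow(-27, -1)), -1172) = Add(Mul(7, Rational(-1, 27)), -1172) = Add(Rational(-7, 27), -1172) = Rational(-31651, 27) ≈ -1172.3)
Add(Mul(1491, Pow(I, -1)), Mul(Function('J')(-65, -22), Pow(1973, -1))) = Add(Mul(1491, Pow(Rational(-31651, 27), -1)), Mul(Add(33, -65), Pow(1973, -1))) = Add(Mul(1491, Rational(-27, 31651)), Mul(-32, Rational(1, 1973))) = Add(Rational(-40257, 31651), Rational(-32, 1973)) = Rational(-80439893, 62447423)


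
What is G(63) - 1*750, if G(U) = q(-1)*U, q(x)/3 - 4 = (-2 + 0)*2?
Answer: -750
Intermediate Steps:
q(x) = 0 (q(x) = 12 + 3*((-2 + 0)*2) = 12 + 3*(-2*2) = 12 + 3*(-4) = 12 - 12 = 0)
G(U) = 0 (G(U) = 0*U = 0)
G(63) - 1*750 = 0 - 1*750 = 0 - 750 = -750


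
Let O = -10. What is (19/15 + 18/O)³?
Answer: -512/3375 ≈ -0.15170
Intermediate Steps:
(19/15 + 18/O)³ = (19/15 + 18/(-10))³ = (19*(1/15) + 18*(-⅒))³ = (19/15 - 9/5)³ = (-8/15)³ = -512/3375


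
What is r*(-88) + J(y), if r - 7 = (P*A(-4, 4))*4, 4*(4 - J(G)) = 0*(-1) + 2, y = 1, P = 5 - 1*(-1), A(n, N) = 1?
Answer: -5449/2 ≈ -2724.5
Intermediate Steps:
P = 6 (P = 5 + 1 = 6)
J(G) = 7/2 (J(G) = 4 - (0*(-1) + 2)/4 = 4 - (0 + 2)/4 = 4 - 1/4*2 = 4 - 1/2 = 7/2)
r = 31 (r = 7 + (6*1)*4 = 7 + 6*4 = 7 + 24 = 31)
r*(-88) + J(y) = 31*(-88) + 7/2 = -2728 + 7/2 = -5449/2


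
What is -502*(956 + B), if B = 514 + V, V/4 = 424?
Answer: -1589332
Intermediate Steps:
V = 1696 (V = 4*424 = 1696)
B = 2210 (B = 514 + 1696 = 2210)
-502*(956 + B) = -502*(956 + 2210) = -502*3166 = -1589332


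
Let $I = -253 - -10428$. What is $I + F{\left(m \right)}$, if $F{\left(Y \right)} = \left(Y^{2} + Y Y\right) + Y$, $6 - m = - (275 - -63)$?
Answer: $247191$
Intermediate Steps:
$m = 344$ ($m = 6 - - (275 - -63) = 6 - - (275 + 63) = 6 - \left(-1\right) 338 = 6 - -338 = 6 + 338 = 344$)
$F{\left(Y \right)} = Y + 2 Y^{2}$ ($F{\left(Y \right)} = \left(Y^{2} + Y^{2}\right) + Y = 2 Y^{2} + Y = Y + 2 Y^{2}$)
$I = 10175$ ($I = -253 + 10428 = 10175$)
$I + F{\left(m \right)} = 10175 + 344 \left(1 + 2 \cdot 344\right) = 10175 + 344 \left(1 + 688\right) = 10175 + 344 \cdot 689 = 10175 + 237016 = 247191$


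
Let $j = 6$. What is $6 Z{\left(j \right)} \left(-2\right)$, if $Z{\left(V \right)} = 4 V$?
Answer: $-288$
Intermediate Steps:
$6 Z{\left(j \right)} \left(-2\right) = 6 \cdot 4 \cdot 6 \left(-2\right) = 6 \cdot 24 \left(-2\right) = 144 \left(-2\right) = -288$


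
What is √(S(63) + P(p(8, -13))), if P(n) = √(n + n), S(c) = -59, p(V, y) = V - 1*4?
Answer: √(-59 + 2*√2) ≈ 7.4948*I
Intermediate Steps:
p(V, y) = -4 + V (p(V, y) = V - 4 = -4 + V)
P(n) = √2*√n (P(n) = √(2*n) = √2*√n)
√(S(63) + P(p(8, -13))) = √(-59 + √2*√(-4 + 8)) = √(-59 + √2*√4) = √(-59 + √2*2) = √(-59 + 2*√2)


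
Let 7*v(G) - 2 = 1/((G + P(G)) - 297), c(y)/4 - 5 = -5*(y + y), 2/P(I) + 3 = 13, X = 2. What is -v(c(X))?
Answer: -509/1784 ≈ -0.28531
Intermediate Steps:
P(I) = ⅕ (P(I) = 2/(-3 + 13) = 2/10 = 2*(⅒) = ⅕)
c(y) = 20 - 40*y (c(y) = 20 + 4*(-5*(y + y)) = 20 + 4*(-10*y) = 20 - 40*y)
v(G) = 2/7 + 1/(7*(-1484/5 + G)) (v(G) = 2/7 + 1/(7*((G + ⅕) - 297)) = 2/7 + 1/(7*((⅕ + G) - 297)) = 2/7 + 1/(7*(-1484/5 + G)))
-v(c(X)) = -(-2963 + 10*(20 - 40*2))/(7*(-1484 + 5*(20 - 40*2))) = -(-2963 + 10*(20 - 80))/(7*(-1484 + 5*(20 - 80))) = -(-2963 + 10*(-60))/(7*(-1484 + 5*(-60))) = -(-2963 - 600)/(7*(-1484 - 300)) = -(-3563)/(7*(-1784)) = -(-1)*(-3563)/(7*1784) = -1*509/1784 = -509/1784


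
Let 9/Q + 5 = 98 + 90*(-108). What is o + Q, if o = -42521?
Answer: -136449892/3209 ≈ -42521.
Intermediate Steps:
Q = -3/3209 (Q = 9/(-5 + (98 + 90*(-108))) = 9/(-5 + (98 - 9720)) = 9/(-5 - 9622) = 9/(-9627) = 9*(-1/9627) = -3/3209 ≈ -0.00093487)
o + Q = -42521 - 3/3209 = -136449892/3209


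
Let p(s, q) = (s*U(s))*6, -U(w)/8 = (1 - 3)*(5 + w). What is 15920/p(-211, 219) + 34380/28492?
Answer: 2248629005/1857649908 ≈ 1.2105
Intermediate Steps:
U(w) = 80 + 16*w (U(w) = -8*(1 - 3)*(5 + w) = -(-16)*(5 + w) = -8*(-10 - 2*w) = 80 + 16*w)
p(s, q) = 6*s*(80 + 16*s) (p(s, q) = (s*(80 + 16*s))*6 = 6*s*(80 + 16*s))
15920/p(-211, 219) + 34380/28492 = 15920/((96*(-211)*(5 - 211))) + 34380/28492 = 15920/((96*(-211)*(-206))) + 34380*(1/28492) = 15920/4172736 + 8595/7123 = 15920*(1/4172736) + 8595/7123 = 995/260796 + 8595/7123 = 2248629005/1857649908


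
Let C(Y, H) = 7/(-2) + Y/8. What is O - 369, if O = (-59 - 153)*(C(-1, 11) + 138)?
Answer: -57713/2 ≈ -28857.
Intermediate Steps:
C(Y, H) = -7/2 + Y/8 (C(Y, H) = 7*(-½) + Y*(⅛) = -7/2 + Y/8)
O = -56975/2 (O = (-59 - 153)*((-7/2 + (⅛)*(-1)) + 138) = -212*((-7/2 - ⅛) + 138) = -212*(-29/8 + 138) = -212*1075/8 = -56975/2 ≈ -28488.)
O - 369 = -56975/2 - 369 = -57713/2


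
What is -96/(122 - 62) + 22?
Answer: 102/5 ≈ 20.400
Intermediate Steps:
-96/(122 - 62) + 22 = -96/60 + 22 = -96*1/60 + 22 = -8/5 + 22 = 102/5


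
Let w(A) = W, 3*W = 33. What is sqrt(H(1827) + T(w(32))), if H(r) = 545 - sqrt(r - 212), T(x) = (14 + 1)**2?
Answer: sqrt(770 - sqrt(1615)) ≈ 27.015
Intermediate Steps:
W = 11 (W = (1/3)*33 = 11)
w(A) = 11
T(x) = 225 (T(x) = 15**2 = 225)
H(r) = 545 - sqrt(-212 + r)
sqrt(H(1827) + T(w(32))) = sqrt((545 - sqrt(-212 + 1827)) + 225) = sqrt((545 - sqrt(1615)) + 225) = sqrt(770 - sqrt(1615))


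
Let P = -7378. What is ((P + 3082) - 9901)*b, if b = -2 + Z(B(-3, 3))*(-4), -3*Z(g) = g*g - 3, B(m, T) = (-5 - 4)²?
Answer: -124110174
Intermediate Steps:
B(m, T) = 81 (B(m, T) = (-9)² = 81)
Z(g) = 1 - g²/3 (Z(g) = -(g*g - 3)/3 = -(g² - 3)/3 = -(-3 + g²)/3 = 1 - g²/3)
b = 8742 (b = -2 + (1 - ⅓*81²)*(-4) = -2 + (1 - ⅓*6561)*(-4) = -2 + (1 - 2187)*(-4) = -2 - 2186*(-4) = -2 + 8744 = 8742)
((P + 3082) - 9901)*b = ((-7378 + 3082) - 9901)*8742 = (-4296 - 9901)*8742 = -14197*8742 = -124110174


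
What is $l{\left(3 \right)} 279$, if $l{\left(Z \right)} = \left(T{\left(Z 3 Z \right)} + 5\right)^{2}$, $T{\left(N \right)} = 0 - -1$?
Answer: $10044$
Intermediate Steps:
$T{\left(N \right)} = 1$ ($T{\left(N \right)} = 0 + 1 = 1$)
$l{\left(Z \right)} = 36$ ($l{\left(Z \right)} = \left(1 + 5\right)^{2} = 6^{2} = 36$)
$l{\left(3 \right)} 279 = 36 \cdot 279 = 10044$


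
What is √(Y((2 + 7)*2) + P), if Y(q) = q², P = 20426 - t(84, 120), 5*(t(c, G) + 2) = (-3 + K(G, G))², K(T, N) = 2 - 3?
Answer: 8*√8105/5 ≈ 144.04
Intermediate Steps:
K(T, N) = -1
t(c, G) = 6/5 (t(c, G) = -2 + (-3 - 1)²/5 = -2 + (⅕)*(-4)² = -2 + (⅕)*16 = -2 + 16/5 = 6/5)
P = 102124/5 (P = 20426 - 1*6/5 = 20426 - 6/5 = 102124/5 ≈ 20425.)
√(Y((2 + 7)*2) + P) = √(((2 + 7)*2)² + 102124/5) = √((9*2)² + 102124/5) = √(18² + 102124/5) = √(324 + 102124/5) = √(103744/5) = 8*√8105/5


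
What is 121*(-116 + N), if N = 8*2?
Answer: -12100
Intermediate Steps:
N = 16
121*(-116 + N) = 121*(-116 + 16) = 121*(-100) = -12100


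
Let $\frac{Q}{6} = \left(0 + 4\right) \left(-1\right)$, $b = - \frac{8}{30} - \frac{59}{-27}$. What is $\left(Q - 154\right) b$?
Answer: $- \frac{46102}{135} \approx -341.5$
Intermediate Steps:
$b = \frac{259}{135}$ ($b = \left(-8\right) \frac{1}{30} - - \frac{59}{27} = - \frac{4}{15} + \frac{59}{27} = \frac{259}{135} \approx 1.9185$)
$Q = -24$ ($Q = 6 \left(0 + 4\right) \left(-1\right) = 6 \cdot 4 \left(-1\right) = 6 \left(-4\right) = -24$)
$\left(Q - 154\right) b = \left(-24 - 154\right) \frac{259}{135} = \left(-178\right) \frac{259}{135} = - \frac{46102}{135}$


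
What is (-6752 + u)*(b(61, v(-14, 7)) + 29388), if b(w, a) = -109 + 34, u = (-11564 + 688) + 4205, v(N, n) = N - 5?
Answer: -393468399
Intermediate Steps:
v(N, n) = -5 + N
u = -6671 (u = -10876 + 4205 = -6671)
b(w, a) = -75
(-6752 + u)*(b(61, v(-14, 7)) + 29388) = (-6752 - 6671)*(-75 + 29388) = -13423*29313 = -393468399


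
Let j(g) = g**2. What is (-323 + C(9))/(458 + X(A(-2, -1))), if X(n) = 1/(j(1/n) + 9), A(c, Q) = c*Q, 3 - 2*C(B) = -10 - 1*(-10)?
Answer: -23791/33900 ≈ -0.70180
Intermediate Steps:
C(B) = 3/2 (C(B) = 3/2 - (-10 - 1*(-10))/2 = 3/2 - (-10 + 10)/2 = 3/2 - 1/2*0 = 3/2 + 0 = 3/2)
A(c, Q) = Q*c
X(n) = 1/(9 + n**(-2)) (X(n) = 1/((1/n)**2 + 9) = 1/(n**(-2) + 9) = 1/(9 + n**(-2)))
(-323 + C(9))/(458 + X(A(-2, -1))) = (-323 + 3/2)/(458 + (-1*(-2))**2/(1 + 9*(-1*(-2))**2)) = -643/(2*(458 + 2**2/(1 + 9*2**2))) = -643/(2*(458 + 4/(1 + 9*4))) = -643/(2*(458 + 4/(1 + 36))) = -643/(2*(458 + 4/37)) = -643/(2*16950/37) = -643/2*37/16950 = -23791/33900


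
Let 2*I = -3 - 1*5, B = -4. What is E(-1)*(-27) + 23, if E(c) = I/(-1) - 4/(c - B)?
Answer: -49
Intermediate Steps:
I = -4 (I = (-3 - 1*5)/2 = (-3 - 5)/2 = (½)*(-8) = -4)
E(c) = 4 - 4/(4 + c) (E(c) = -4/(-1) - 4/(c - 1*(-4)) = -4*(-1) - 4/(c + 4) = 4 - 4/(4 + c))
E(-1)*(-27) + 23 = (4*(3 - 1)/(4 - 1))*(-27) + 23 = (4*2/3)*(-27) + 23 = (4*(⅓)*2)*(-27) + 23 = (8/3)*(-27) + 23 = -72 + 23 = -49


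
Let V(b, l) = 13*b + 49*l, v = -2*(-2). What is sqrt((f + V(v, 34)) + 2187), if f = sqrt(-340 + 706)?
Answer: sqrt(3905 + sqrt(366)) ≈ 62.643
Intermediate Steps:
v = 4
f = sqrt(366) ≈ 19.131
sqrt((f + V(v, 34)) + 2187) = sqrt((sqrt(366) + (13*4 + 49*34)) + 2187) = sqrt((sqrt(366) + (52 + 1666)) + 2187) = sqrt((sqrt(366) + 1718) + 2187) = sqrt((1718 + sqrt(366)) + 2187) = sqrt(3905 + sqrt(366))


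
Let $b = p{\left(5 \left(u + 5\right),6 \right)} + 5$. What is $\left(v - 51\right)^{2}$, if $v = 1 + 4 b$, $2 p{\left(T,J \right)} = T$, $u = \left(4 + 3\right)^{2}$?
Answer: $260100$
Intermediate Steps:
$u = 49$ ($u = 7^{2} = 49$)
$p{\left(T,J \right)} = \frac{T}{2}$
$b = 140$ ($b = \frac{5 \left(49 + 5\right)}{2} + 5 = \frac{5 \cdot 54}{2} + 5 = \frac{1}{2} \cdot 270 + 5 = 135 + 5 = 140$)
$v = 561$ ($v = 1 + 4 \cdot 140 = 1 + 560 = 561$)
$\left(v - 51\right)^{2} = \left(561 - 51\right)^{2} = 510^{2} = 260100$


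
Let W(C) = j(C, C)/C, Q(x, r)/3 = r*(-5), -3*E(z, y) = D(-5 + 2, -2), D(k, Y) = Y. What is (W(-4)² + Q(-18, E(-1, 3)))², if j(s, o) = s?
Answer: 81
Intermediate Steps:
E(z, y) = ⅔ (E(z, y) = -⅓*(-2) = ⅔)
Q(x, r) = -15*r (Q(x, r) = 3*(r*(-5)) = 3*(-5*r) = -15*r)
W(C) = 1 (W(C) = C/C = 1)
(W(-4)² + Q(-18, E(-1, 3)))² = (1² - 15*⅔)² = (1 - 10)² = (-9)² = 81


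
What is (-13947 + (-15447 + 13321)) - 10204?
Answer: -26277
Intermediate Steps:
(-13947 + (-15447 + 13321)) - 10204 = (-13947 - 2126) - 10204 = -16073 - 10204 = -26277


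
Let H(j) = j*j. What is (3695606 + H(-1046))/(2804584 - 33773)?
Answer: 4789722/2770811 ≈ 1.7286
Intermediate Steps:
H(j) = j**2
(3695606 + H(-1046))/(2804584 - 33773) = (3695606 + (-1046)**2)/(2804584 - 33773) = (3695606 + 1094116)/2770811 = 4789722*(1/2770811) = 4789722/2770811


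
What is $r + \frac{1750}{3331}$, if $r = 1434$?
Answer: $\frac{4778404}{3331} \approx 1434.5$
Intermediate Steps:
$r + \frac{1750}{3331} = 1434 + \frac{1750}{3331} = \frac{4778404}{3331}$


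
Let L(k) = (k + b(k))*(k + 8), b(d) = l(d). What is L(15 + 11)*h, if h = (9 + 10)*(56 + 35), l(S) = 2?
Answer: 1646008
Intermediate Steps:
h = 1729 (h = 19*91 = 1729)
b(d) = 2
L(k) = (2 + k)*(8 + k) (L(k) = (k + 2)*(k + 8) = (2 + k)*(8 + k))
L(15 + 11)*h = (16 + (15 + 11)² + 10*(15 + 11))*1729 = (16 + 26² + 10*26)*1729 = (16 + 676 + 260)*1729 = 952*1729 = 1646008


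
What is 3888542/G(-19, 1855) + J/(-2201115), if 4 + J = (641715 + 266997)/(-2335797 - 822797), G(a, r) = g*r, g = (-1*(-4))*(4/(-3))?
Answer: -579317370101865173/1473914870049720 ≈ -393.05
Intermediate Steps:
g = -16/3 (g = 4*(4*(-1/3)) = 4*(-4/3) = -16/3 ≈ -5.3333)
G(a, r) = -16*r/3
J = -6771544/1579297 (J = -4 + (641715 + 266997)/(-2335797 - 822797) = -4 + 908712/(-3158594) = -4 + 908712*(-1/3158594) = -4 - 454356/1579297 = -6771544/1579297 ≈ -4.2877)
3888542/G(-19, 1855) + J/(-2201115) = 3888542/((-16/3*1855)) - 6771544/1579297/(-2201115) = 3888542/(-29680/3) - 6771544/1579297*(-1/2201115) = 3888542*(-3/29680) + 6771544/3476214316155 = -833259/2120 + 6771544/3476214316155 = -579317370101865173/1473914870049720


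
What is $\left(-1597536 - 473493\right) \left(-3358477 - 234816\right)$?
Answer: $7441814008497$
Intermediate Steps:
$\left(-1597536 - 473493\right) \left(-3358477 - 234816\right) = \left(-2071029\right) \left(-3593293\right) = 7441814008497$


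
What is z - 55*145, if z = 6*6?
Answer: -7939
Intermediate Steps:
z = 36
z - 55*145 = 36 - 55*145 = 36 - 7975 = -7939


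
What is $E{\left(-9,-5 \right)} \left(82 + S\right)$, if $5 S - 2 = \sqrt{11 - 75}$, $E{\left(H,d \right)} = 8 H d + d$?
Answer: $29252 + 568 i \approx 29252.0 + 568.0 i$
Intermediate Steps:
$E{\left(H,d \right)} = d + 8 H d$ ($E{\left(H,d \right)} = 8 H d + d = d + 8 H d$)
$S = \frac{2}{5} + \frac{8 i}{5}$ ($S = \frac{2}{5} + \frac{\sqrt{11 - 75}}{5} = \frac{2}{5} + \frac{\sqrt{-64}}{5} = \frac{2}{5} + \frac{8 i}{5} \approx 0.4 + 1.6 i$)
$E{\left(-9,-5 \right)} \left(82 + S\right) = - 5 \left(1 + 8 \left(-9\right)\right) \left(82 + \left(\frac{2}{5} + \frac{8 i}{5}\right)\right) = - 5 \left(1 - 72\right) \left(\frac{412}{5} + \frac{8 i}{5}\right) = \left(-5\right) \left(-71\right) \left(\frac{412}{5} + \frac{8 i}{5}\right) = 355 \left(\frac{412}{5} + \frac{8 i}{5}\right) = 29252 + 568 i$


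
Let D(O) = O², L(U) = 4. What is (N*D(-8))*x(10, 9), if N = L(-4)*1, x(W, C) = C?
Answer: 2304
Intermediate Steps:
N = 4 (N = 4*1 = 4)
(N*D(-8))*x(10, 9) = (4*(-8)²)*9 = (4*64)*9 = 256*9 = 2304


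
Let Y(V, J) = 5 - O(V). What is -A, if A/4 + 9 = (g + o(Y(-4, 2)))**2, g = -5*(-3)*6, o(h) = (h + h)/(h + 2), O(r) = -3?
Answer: -838156/25 ≈ -33526.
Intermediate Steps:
Y(V, J) = 8 (Y(V, J) = 5 - 1*(-3) = 5 + 3 = 8)
o(h) = 2*h/(2 + h) (o(h) = (2*h)/(2 + h) = 2*h/(2 + h))
g = 90 (g = 15*6 = 90)
A = 838156/25 (A = -36 + 4*(90 + 2*8/(2 + 8))**2 = -36 + 4*(90 + 2*8/10)**2 = -36 + 4*(90 + 2*8*(1/10))**2 = -36 + 4*(90 + 8/5)**2 = -36 + 4*(458/5)**2 = -36 + 4*(209764/25) = -36 + 839056/25 = 838156/25 ≈ 33526.)
-A = -1*838156/25 = -838156/25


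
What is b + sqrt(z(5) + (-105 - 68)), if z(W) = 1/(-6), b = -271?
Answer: -271 + I*sqrt(6234)/6 ≈ -271.0 + 13.159*I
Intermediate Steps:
z(W) = -1/6
b + sqrt(z(5) + (-105 - 68)) = -271 + sqrt(-1/6 + (-105 - 68)) = -271 + sqrt(-1/6 - 173) = -271 + sqrt(-1039/6) = -271 + I*sqrt(6234)/6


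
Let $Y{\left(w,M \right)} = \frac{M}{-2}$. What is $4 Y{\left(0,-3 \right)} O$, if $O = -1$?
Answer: $-6$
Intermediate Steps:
$Y{\left(w,M \right)} = - \frac{M}{2}$ ($Y{\left(w,M \right)} = M \left(- \frac{1}{2}\right) = - \frac{M}{2}$)
$4 Y{\left(0,-3 \right)} O = 4 \left(\left(- \frac{1}{2}\right) \left(-3\right)\right) \left(-1\right) = 4 \cdot \frac{3}{2} \left(-1\right) = 6 \left(-1\right) = -6$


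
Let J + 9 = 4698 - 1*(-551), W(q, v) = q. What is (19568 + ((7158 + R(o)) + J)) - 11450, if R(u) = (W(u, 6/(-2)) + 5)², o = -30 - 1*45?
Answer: 25416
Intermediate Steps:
o = -75 (o = -30 - 45 = -75)
R(u) = (5 + u)² (R(u) = (u + 5)² = (5 + u)²)
J = 5240 (J = -9 + (4698 - 1*(-551)) = -9 + (4698 + 551) = -9 + 5249 = 5240)
(19568 + ((7158 + R(o)) + J)) - 11450 = (19568 + ((7158 + (5 - 75)²) + 5240)) - 11450 = (19568 + ((7158 + (-70)²) + 5240)) - 11450 = (19568 + ((7158 + 4900) + 5240)) - 11450 = (19568 + (12058 + 5240)) - 11450 = (19568 + 17298) - 11450 = 36866 - 11450 = 25416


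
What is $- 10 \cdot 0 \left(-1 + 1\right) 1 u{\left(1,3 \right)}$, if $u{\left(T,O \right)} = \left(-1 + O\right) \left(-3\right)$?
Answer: $0$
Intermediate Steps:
$u{\left(T,O \right)} = 3 - 3 O$
$- 10 \cdot 0 \left(-1 + 1\right) 1 u{\left(1,3 \right)} = - 10 \cdot 0 \left(-1 + 1\right) 1 \left(3 - 9\right) = - 10 \cdot 0 \cdot 0 \cdot 1 \left(3 - 9\right) = - 10 \cdot 0 \cdot 1 \left(-6\right) = \left(-10\right) 0 \left(-6\right) = 0 \left(-6\right) = 0$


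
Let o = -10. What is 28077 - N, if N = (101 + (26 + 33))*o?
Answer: 29677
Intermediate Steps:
N = -1600 (N = (101 + (26 + 33))*(-10) = (101 + 59)*(-10) = 160*(-10) = -1600)
28077 - N = 28077 - 1*(-1600) = 28077 + 1600 = 29677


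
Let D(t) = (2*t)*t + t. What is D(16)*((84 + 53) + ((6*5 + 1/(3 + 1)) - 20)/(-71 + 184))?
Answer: 8179380/113 ≈ 72384.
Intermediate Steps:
D(t) = t + 2*t² (D(t) = 2*t² + t = t + 2*t²)
D(16)*((84 + 53) + ((6*5 + 1/(3 + 1)) - 20)/(-71 + 184)) = (16*(1 + 2*16))*((84 + 53) + ((6*5 + 1/(3 + 1)) - 20)/(-71 + 184)) = (16*(1 + 32))*(137 + ((30 + 1/4) - 20)/113) = (16*33)*(137 + ((30 + ¼) - 20)*(1/113)) = 528*(137 + (121/4 - 20)*(1/113)) = 528*(137 + (41/4)*(1/113)) = 528*(137 + 41/452) = 528*(61965/452) = 8179380/113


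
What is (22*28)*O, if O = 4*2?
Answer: 4928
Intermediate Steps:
O = 8
(22*28)*O = (22*28)*8 = 616*8 = 4928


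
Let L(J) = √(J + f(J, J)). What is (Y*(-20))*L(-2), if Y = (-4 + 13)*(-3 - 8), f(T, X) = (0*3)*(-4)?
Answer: 1980*I*√2 ≈ 2800.1*I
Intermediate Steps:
f(T, X) = 0 (f(T, X) = 0*(-4) = 0)
Y = -99 (Y = 9*(-11) = -99)
L(J) = √J (L(J) = √(J + 0) = √J)
(Y*(-20))*L(-2) = (-99*(-20))*√(-2) = 1980*(I*√2) = 1980*I*√2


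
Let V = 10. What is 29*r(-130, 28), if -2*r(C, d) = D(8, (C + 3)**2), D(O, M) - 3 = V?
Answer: -377/2 ≈ -188.50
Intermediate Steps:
D(O, M) = 13 (D(O, M) = 3 + 10 = 13)
r(C, d) = -13/2 (r(C, d) = -1/2*13 = -13/2)
29*r(-130, 28) = 29*(-13/2) = -377/2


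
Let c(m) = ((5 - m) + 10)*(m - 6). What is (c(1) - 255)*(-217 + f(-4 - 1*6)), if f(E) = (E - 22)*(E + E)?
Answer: -137475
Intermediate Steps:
f(E) = 2*E*(-22 + E) (f(E) = (-22 + E)*(2*E) = 2*E*(-22 + E))
c(m) = (-6 + m)*(15 - m) (c(m) = (15 - m)*(-6 + m) = (-6 + m)*(15 - m))
(c(1) - 255)*(-217 + f(-4 - 1*6)) = ((-90 - 1*1**2 + 21*1) - 255)*(-217 + 2*(-4 - 1*6)*(-22 + (-4 - 1*6))) = ((-90 - 1*1 + 21) - 255)*(-217 + 2*(-4 - 6)*(-22 + (-4 - 6))) = ((-90 - 1 + 21) - 255)*(-217 + 2*(-10)*(-22 - 10)) = (-70 - 255)*(-217 + 2*(-10)*(-32)) = -325*(-217 + 640) = -325*423 = -137475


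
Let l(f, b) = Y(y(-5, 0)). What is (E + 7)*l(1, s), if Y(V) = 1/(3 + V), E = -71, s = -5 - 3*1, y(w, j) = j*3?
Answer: -64/3 ≈ -21.333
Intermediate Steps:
y(w, j) = 3*j
s = -8 (s = -5 - 3 = -8)
l(f, b) = ⅓ (l(f, b) = 1/(3 + 3*0) = 1/(3 + 0) = 1/3 = ⅓)
(E + 7)*l(1, s) = (-71 + 7)*(⅓) = -64*⅓ = -64/3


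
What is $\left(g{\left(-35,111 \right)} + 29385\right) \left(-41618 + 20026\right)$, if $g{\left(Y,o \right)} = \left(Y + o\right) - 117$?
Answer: $-633595648$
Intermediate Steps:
$g{\left(Y,o \right)} = -117 + Y + o$
$\left(g{\left(-35,111 \right)} + 29385\right) \left(-41618 + 20026\right) = \left(\left(-117 - 35 + 111\right) + 29385\right) \left(-41618 + 20026\right) = \left(-41 + 29385\right) \left(-21592\right) = 29344 \left(-21592\right) = -633595648$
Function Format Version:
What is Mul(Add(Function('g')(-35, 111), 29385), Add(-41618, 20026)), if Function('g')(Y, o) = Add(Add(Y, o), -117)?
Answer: -633595648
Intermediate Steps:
Function('g')(Y, o) = Add(-117, Y, o)
Mul(Add(Function('g')(-35, 111), 29385), Add(-41618, 20026)) = Mul(Add(Add(-117, -35, 111), 29385), Add(-41618, 20026)) = Mul(Add(-41, 29385), -21592) = Mul(29344, -21592) = -633595648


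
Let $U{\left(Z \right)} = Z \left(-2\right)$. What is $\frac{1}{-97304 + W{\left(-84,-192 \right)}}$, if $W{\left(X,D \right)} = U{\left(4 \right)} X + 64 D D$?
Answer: $\frac{1}{2262664} \approx 4.4196 \cdot 10^{-7}$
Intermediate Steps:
$U{\left(Z \right)} = - 2 Z$
$W{\left(X,D \right)} = - 8 X + 64 D^{2}$ ($W{\left(X,D \right)} = \left(-2\right) 4 X + 64 D D = - 8 X + 64 D^{2}$)
$\frac{1}{-97304 + W{\left(-84,-192 \right)}} = \frac{1}{-97304 + \left(\left(-8\right) \left(-84\right) + 64 \left(-192\right)^{2}\right)} = \frac{1}{-97304 + \left(672 + 64 \cdot 36864\right)} = \frac{1}{-97304 + \left(672 + 2359296\right)} = \frac{1}{-97304 + 2359968} = \frac{1}{2262664}$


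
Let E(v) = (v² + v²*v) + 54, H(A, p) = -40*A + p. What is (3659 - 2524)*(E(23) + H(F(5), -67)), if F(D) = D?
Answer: 14168205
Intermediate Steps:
H(A, p) = p - 40*A
E(v) = 54 + v² + v³ (E(v) = (v² + v³) + 54 = 54 + v² + v³)
(3659 - 2524)*(E(23) + H(F(5), -67)) = (3659 - 2524)*((54 + 23² + 23³) + (-67 - 40*5)) = 1135*((54 + 529 + 12167) + (-67 - 200)) = 1135*(12750 - 267) = 1135*12483 = 14168205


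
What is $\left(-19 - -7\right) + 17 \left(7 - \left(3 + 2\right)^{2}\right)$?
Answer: $-318$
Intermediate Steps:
$\left(-19 - -7\right) + 17 \left(7 - \left(3 + 2\right)^{2}\right) = \left(-19 + 7\right) + 17 \left(7 - 5^{2}\right) = -12 + 17 \left(7 - 25\right) = -12 + 17 \left(-18\right) = -12 - 306 = -318$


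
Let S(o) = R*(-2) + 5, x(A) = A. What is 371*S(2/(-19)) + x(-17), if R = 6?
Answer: -2614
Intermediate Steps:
S(o) = -7 (S(o) = 6*(-2) + 5 = -12 + 5 = -7)
371*S(2/(-19)) + x(-17) = 371*(-7) - 17 = -2597 - 17 = -2614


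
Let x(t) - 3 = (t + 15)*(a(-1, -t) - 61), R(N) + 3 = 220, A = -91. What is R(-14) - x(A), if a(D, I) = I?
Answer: 2494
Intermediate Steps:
R(N) = 217 (R(N) = -3 + 220 = 217)
x(t) = 3 + (-61 - t)*(15 + t) (x(t) = 3 + (t + 15)*(-t - 61) = 3 + (15 + t)*(-61 - t) = 3 + (-61 - t)*(15 + t))
R(-14) - x(A) = 217 - (-912 - 1*(-91)**2 - 76*(-91)) = 217 - (-912 - 1*8281 + 6916) = 217 - (-912 - 8281 + 6916) = 217 - 1*(-2277) = 217 + 2277 = 2494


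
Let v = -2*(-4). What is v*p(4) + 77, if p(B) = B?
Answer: 109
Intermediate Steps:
v = 8
v*p(4) + 77 = 8*4 + 77 = 32 + 77 = 109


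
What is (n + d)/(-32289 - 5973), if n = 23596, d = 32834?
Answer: -9405/6377 ≈ -1.4748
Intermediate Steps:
(n + d)/(-32289 - 5973) = (23596 + 32834)/(-32289 - 5973) = 56430/(-38262) = 56430*(-1/38262) = -9405/6377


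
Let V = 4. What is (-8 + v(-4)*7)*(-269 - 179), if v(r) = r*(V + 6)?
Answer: 129024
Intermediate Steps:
v(r) = 10*r (v(r) = r*(4 + 6) = r*10 = 10*r)
(-8 + v(-4)*7)*(-269 - 179) = (-8 + (10*(-4))*7)*(-269 - 179) = (-8 - 40*7)*(-448) = (-8 - 280)*(-448) = -288*(-448) = 129024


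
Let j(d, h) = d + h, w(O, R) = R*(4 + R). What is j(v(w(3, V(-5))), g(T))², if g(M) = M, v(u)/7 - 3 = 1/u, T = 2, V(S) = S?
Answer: 14884/25 ≈ 595.36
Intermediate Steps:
v(u) = 21 + 7/u
j(v(w(3, V(-5))), g(T))² = ((21 + 7/((-5*(4 - 5)))) + 2)² = ((21 + 7/((-5*(-1)))) + 2)² = ((21 + 7/5) + 2)² = (112/5 + 2)² = (122/5)² = 14884/25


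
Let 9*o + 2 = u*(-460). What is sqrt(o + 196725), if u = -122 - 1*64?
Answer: sqrt(1856083)/3 ≈ 454.13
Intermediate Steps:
u = -186 (u = -122 - 64 = -186)
o = 85558/9 (o = -2/9 + (-186*(-460))/9 = -2/9 + (1/9)*85560 = -2/9 + 28520/3 = 85558/9 ≈ 9506.4)
sqrt(o + 196725) = sqrt(85558/9 + 196725) = sqrt(1856083/9) = sqrt(1856083)/3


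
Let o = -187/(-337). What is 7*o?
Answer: 1309/337 ≈ 3.8843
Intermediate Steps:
o = 187/337 (o = -187*(-1/337) = 187/337 ≈ 0.55490)
7*o = 7*(187/337) = 1309/337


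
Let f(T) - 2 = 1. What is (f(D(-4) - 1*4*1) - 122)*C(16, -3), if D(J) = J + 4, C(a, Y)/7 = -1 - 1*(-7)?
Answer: -4998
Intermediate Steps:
C(a, Y) = 42 (C(a, Y) = 7*(-1 - 1*(-7)) = 7*(-1 + 7) = 7*6 = 42)
D(J) = 4 + J
f(T) = 3 (f(T) = 2 + 1 = 3)
(f(D(-4) - 1*4*1) - 122)*C(16, -3) = (3 - 122)*42 = -119*42 = -4998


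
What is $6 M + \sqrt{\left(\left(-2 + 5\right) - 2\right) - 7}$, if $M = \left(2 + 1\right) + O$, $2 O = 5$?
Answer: $33 + i \sqrt{6} \approx 33.0 + 2.4495 i$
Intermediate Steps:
$O = \frac{5}{2}$ ($O = \frac{1}{2} \cdot 5 = \frac{5}{2} \approx 2.5$)
$M = \frac{11}{2}$ ($M = \left(2 + 1\right) + \frac{5}{2} = 3 + \frac{5}{2} = \frac{11}{2} \approx 5.5$)
$6 M + \sqrt{\left(\left(-2 + 5\right) - 2\right) - 7} = 6 \cdot \frac{11}{2} + \sqrt{\left(\left(-2 + 5\right) - 2\right) - 7} = 33 + \sqrt{\left(3 - 2\right) - 7} = 33 + \sqrt{1 - 7} = 33 + \sqrt{-6} = 33 + i \sqrt{6}$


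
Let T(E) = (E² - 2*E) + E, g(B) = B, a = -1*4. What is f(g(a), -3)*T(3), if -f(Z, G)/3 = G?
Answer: 54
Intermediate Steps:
a = -4
f(Z, G) = -3*G
T(E) = E² - E
f(g(a), -3)*T(3) = (-3*(-3))*(3*(-1 + 3)) = 9*(3*2) = 9*6 = 54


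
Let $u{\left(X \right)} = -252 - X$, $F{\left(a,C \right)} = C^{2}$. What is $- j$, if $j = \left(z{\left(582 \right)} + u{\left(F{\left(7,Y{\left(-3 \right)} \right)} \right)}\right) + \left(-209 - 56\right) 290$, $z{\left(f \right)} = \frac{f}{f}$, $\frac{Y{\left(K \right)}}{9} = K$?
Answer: $77830$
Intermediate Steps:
$Y{\left(K \right)} = 9 K$
$z{\left(f \right)} = 1$
$j = -77830$ ($j = \left(1 - \left(252 + \left(9 \left(-3\right)\right)^{2}\right)\right) + \left(-209 - 56\right) 290 = \left(1 - 981\right) - 76850 = -980 - 76850 = -77830$)
$- j = \left(-1\right) \left(-77830\right) = 77830$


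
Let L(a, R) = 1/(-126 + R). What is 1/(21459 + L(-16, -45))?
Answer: 171/3669488 ≈ 4.6601e-5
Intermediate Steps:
1/(21459 + L(-16, -45)) = 1/(21459 + 1/(-126 - 45)) = 1/(21459 + 1/(-171)) = 1/(21459 - 1/171) = 1/(3669488/171) = 171/3669488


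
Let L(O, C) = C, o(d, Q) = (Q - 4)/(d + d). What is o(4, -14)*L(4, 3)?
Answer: -27/4 ≈ -6.7500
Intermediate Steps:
o(d, Q) = (-4 + Q)/(2*d) (o(d, Q) = (-4 + Q)/((2*d)) = (-4 + Q)*(1/(2*d)) = (-4 + Q)/(2*d))
o(4, -14)*L(4, 3) = ((½)*(-4 - 14)/4)*3 = ((½)*(¼)*(-18))*3 = -9/4*3 = -27/4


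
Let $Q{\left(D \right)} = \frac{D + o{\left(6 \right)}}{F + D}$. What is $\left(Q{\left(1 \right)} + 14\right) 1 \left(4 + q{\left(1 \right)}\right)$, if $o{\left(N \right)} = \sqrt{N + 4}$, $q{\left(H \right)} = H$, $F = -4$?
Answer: $\frac{205}{3} - \frac{5 \sqrt{10}}{3} \approx 63.063$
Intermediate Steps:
$o{\left(N \right)} = \sqrt{4 + N}$
$Q{\left(D \right)} = \frac{D + \sqrt{10}}{-4 + D}$ ($Q{\left(D \right)} = \frac{D + \sqrt{4 + 6}}{-4 + D} = \frac{D + \sqrt{10}}{-4 + D}$)
$\left(Q{\left(1 \right)} + 14\right) 1 \left(4 + q{\left(1 \right)}\right) = \left(\frac{1 + \sqrt{10}}{-4 + 1} + 14\right) 1 \left(4 + 1\right) = \left(\frac{1 + \sqrt{10}}{-3} + 14\right) 1 \cdot 5 = \left(- \frac{1 + \sqrt{10}}{3} + 14\right) 5 = \left(\left(- \frac{1}{3} - \frac{\sqrt{10}}{3}\right) + 14\right) 5 = \left(\frac{41}{3} - \frac{\sqrt{10}}{3}\right) 5 = \frac{205}{3} - \frac{5 \sqrt{10}}{3}$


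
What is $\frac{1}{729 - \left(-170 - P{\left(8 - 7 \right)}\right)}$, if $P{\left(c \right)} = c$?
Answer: $\frac{1}{900} \approx 0.0011111$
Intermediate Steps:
$\frac{1}{729 - \left(-170 - P{\left(8 - 7 \right)}\right)} = \frac{1}{729 + \left(\left(\left(8 - 7\right) - \left(-116 + 93\right)\right) - -147\right)} = \frac{1}{729 + \left(\left(\left(8 - 7\right) - -23\right) + 147\right)} = \frac{1}{729 + \left(\left(1 + 23\right) + 147\right)} = \frac{1}{729 + \left(24 + 147\right)} = \frac{1}{729 + 171} = \frac{1}{900}$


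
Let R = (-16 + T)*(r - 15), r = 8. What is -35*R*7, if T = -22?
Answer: -65170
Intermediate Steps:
R = 266 (R = (-16 - 22)*(8 - 15) = -38*(-7) = 266)
-35*R*7 = -35*266*7 = -9310*7 = -65170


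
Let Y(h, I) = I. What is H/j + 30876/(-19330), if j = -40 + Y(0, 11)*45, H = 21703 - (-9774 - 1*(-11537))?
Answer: 37139162/879515 ≈ 42.227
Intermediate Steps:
H = 19940 (H = 21703 - (-9774 + 11537) = 21703 - 1*1763 = 21703 - 1763 = 19940)
j = 455 (j = -40 + 11*45 = -40 + 495 = 455)
H/j + 30876/(-19330) = 19940/455 + 30876/(-19330) = 19940*(1/455) + 30876*(-1/19330) = 3988/91 - 15438/9665 = 37139162/879515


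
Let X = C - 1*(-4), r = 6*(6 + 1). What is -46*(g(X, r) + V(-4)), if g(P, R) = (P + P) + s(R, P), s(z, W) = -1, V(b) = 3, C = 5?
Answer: -920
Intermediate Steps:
r = 42 (r = 6*7 = 42)
X = 9 (X = 5 - 1*(-4) = 5 + 4 = 9)
g(P, R) = -1 + 2*P (g(P, R) = (P + P) - 1 = 2*P - 1 = -1 + 2*P)
-46*(g(X, r) + V(-4)) = -46*((-1 + 2*9) + 3) = -46*((-1 + 18) + 3) = -46*(17 + 3) = -46*20 = -920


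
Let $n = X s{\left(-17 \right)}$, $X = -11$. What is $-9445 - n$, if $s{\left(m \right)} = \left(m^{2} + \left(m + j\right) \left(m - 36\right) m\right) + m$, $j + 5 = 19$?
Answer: $-36186$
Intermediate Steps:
$j = 14$ ($j = -5 + 19 = 14$)
$s{\left(m \right)} = m + m^{2} + m \left(-36 + m\right) \left(14 + m\right)$ ($s{\left(m \right)} = \left(m^{2} + \left(m + 14\right) \left(m - 36\right) m\right) + m = \left(m^{2} + \left(14 + m\right) \left(-36 + m\right) m\right) + m = \left(m^{2} + \left(-36 + m\right) \left(14 + m\right) m\right) + m = \left(m^{2} + m \left(-36 + m\right) \left(14 + m\right)\right) + m = m + m^{2} + m \left(-36 + m\right) \left(14 + m\right)$)
$n = 26741$ ($n = - 11 \left(- 17 \left(-503 + \left(-17\right)^{2} - -357\right)\right) = - 11 \left(- 17 \left(-503 + 289 + 357\right)\right) = - 11 \left(\left(-17\right) 143\right) = \left(-11\right) \left(-2431\right) = 26741$)
$-9445 - n = -9445 - 26741 = -36186$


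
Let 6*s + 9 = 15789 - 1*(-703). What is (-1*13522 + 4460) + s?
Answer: -37889/6 ≈ -6314.8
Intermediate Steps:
s = 16483/6 (s = -3/2 + (15789 - 1*(-703))/6 = -3/2 + (15789 + 703)/6 = -3/2 + (⅙)*16492 = -3/2 + 8246/3 = 16483/6 ≈ 2747.2)
(-1*13522 + 4460) + s = (-1*13522 + 4460) + 16483/6 = (-13522 + 4460) + 16483/6 = -9062 + 16483/6 = -37889/6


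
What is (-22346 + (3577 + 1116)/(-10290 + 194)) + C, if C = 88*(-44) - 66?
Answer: -265367957/10096 ≈ -26284.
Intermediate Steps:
C = -3938 (C = -3872 - 66 = -3938)
(-22346 + (3577 + 1116)/(-10290 + 194)) + C = (-22346 + (3577 + 1116)/(-10290 + 194)) - 3938 = (-22346 + 4693/(-10096)) - 3938 = (-22346 + 4693*(-1/10096)) - 3938 = (-22346 - 4693/10096) - 3938 = -225609909/10096 - 3938 = -265367957/10096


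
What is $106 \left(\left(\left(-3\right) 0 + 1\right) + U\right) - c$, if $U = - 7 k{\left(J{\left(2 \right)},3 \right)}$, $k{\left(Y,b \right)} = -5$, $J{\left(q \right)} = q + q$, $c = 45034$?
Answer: $-41218$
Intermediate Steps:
$J{\left(q \right)} = 2 q$
$U = 35$ ($U = \left(-7\right) \left(-5\right) = 35$)
$106 \left(\left(\left(-3\right) 0 + 1\right) + U\right) - c = 106 \left(\left(\left(-3\right) 0 + 1\right) + 35\right) - 45034 = 106 \left(\left(0 + 1\right) + 35\right) - 45034 = 106 \left(1 + 35\right) - 45034 = 106 \cdot 36 - 45034 = 3816 - 45034 = -41218$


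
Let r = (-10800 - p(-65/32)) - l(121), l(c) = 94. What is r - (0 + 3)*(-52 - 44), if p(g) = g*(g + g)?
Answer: -5434497/512 ≈ -10614.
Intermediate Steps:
p(g) = 2*g² (p(g) = g*(2*g) = 2*g²)
r = -5581953/512 (r = (-10800 - 2*(-65/32)²) - 1*94 = (-10800 - 2*(-65*1/32)²) - 94 = (-10800 - 2*(-65/32)²) - 94 = (-10800 - 2*4225/1024) - 94 = (-10800 - 1*4225/512) - 94 = (-10800 - 4225/512) - 94 = -5533825/512 - 94 = -5581953/512 ≈ -10902.)
r - (0 + 3)*(-52 - 44) = -5581953/512 - (0 + 3)*(-52 - 44) = -5581953/512 - 3*(-96) = -5581953/512 - 1*(-288) = -5581953/512 + 288 = -5434497/512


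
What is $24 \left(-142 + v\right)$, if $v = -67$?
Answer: $-5016$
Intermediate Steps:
$24 \left(-142 + v\right) = 24 \left(-142 - 67\right) = 24 \left(-209\right) = -5016$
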